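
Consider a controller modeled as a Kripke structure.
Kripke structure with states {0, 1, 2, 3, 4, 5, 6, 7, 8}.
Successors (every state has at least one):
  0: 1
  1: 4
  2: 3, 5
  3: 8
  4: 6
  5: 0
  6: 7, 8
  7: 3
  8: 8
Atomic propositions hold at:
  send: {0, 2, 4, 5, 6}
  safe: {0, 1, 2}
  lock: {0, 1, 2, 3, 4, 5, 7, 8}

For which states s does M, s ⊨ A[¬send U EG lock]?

Sat(¬send) = {1, 3, 7, 8}
EG lock: greatest fixpoint, start Z0 = {0, 1, 2, 3, 4, 5, 7, 8}, keep only states in Sat with some successor in Z. Z1 = {0, 1, 2, 3, 5, 7, 8}; Z2 = {0, 2, 3, 5, 7, 8}; Z3 = {2, 3, 5, 7, 8}; Z4 = {2, 3, 7, 8}; fixed.
Sat(EG lock) = {2, 3, 7, 8}
A[¬send U EG lock]: least fixpoint, start Z0 = Sat(EG lock) = {2, 3, 7, 8}, add states in Sat(¬send) with every successor in Z. Already a fixed point.
Sat(A[¬send U EG lock]) = {2, 3, 7, 8}

{2, 3, 7, 8}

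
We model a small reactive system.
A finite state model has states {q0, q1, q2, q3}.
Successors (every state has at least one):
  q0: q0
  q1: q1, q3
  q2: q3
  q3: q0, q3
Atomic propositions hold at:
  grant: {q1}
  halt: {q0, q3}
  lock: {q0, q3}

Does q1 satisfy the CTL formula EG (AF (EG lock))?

EG lock: greatest fixpoint, start Z0 = {q0, q3}, keep only states in Sat with some successor in Z. Already a fixed point.
Sat(EG lock) = {q0, q3}
AF (EG lock): least fixpoint, start Z0 = {q0, q3}, add states with every successor in Z. Z1 = {q0, q2, q3}; fixed.
Sat(AF (EG lock)) = {q0, q2, q3}
EG (AF (EG lock)): greatest fixpoint, start Z0 = {q0, q2, q3}, keep only states in Sat with some successor in Z. Already a fixed point.
Sat(EG (AF (EG lock))) = {q0, q2, q3}
q1 ∉ Sat(EG (AF (EG lock))) = {q0, q2, q3}, so the formula does not hold at q1.

No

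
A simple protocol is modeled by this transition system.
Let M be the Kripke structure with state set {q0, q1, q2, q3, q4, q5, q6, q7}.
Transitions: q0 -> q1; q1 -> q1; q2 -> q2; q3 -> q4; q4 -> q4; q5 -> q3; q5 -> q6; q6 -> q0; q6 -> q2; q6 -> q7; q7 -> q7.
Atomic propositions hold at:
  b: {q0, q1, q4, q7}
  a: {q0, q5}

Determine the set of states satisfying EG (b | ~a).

Sat(~a) = {q1, q2, q3, q4, q6, q7}
Sat(b | ~a) = {q0, q1, q2, q3, q4, q6, q7}
EG (b | ~a): greatest fixpoint, start Z0 = {q0, q1, q2, q3, q4, q6, q7}, keep only states in Sat with some successor in Z. Already a fixed point.
Sat(EG (b | ~a)) = {q0, q1, q2, q3, q4, q6, q7}

{q0, q1, q2, q3, q4, q6, q7}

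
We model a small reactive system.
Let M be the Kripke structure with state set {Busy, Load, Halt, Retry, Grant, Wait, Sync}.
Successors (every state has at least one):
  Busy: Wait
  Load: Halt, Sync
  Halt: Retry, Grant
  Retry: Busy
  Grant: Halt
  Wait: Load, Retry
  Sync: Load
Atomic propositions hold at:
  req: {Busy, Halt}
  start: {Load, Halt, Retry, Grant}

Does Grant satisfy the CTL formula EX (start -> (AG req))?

AG req: greatest fixpoint, start Z0 = {Busy, Halt}, keep only states in Sat with every successor in Z. Z1 = ∅; fixed.
Sat(AG req) = ∅
Sat(start -> (AG req)) = {Busy, Wait, Sync}
Sat(EX (start -> (AG req))) = {s : some successor in {Busy, Wait, Sync}} = {Busy, Load, Retry}
Grant ∉ Sat(EX (start -> (AG req))) = {Busy, Load, Retry}, so the formula does not hold at Grant.

No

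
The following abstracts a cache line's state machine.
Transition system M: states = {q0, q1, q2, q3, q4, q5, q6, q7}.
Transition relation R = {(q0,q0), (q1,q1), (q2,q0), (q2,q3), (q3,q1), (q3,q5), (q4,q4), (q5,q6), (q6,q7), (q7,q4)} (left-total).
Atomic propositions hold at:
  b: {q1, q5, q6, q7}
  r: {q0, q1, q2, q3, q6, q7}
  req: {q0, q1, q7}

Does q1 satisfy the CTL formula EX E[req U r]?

Yes

E[req U r]: least fixpoint, start Z0 = Sat(r) = {q0, q1, q2, q3, q6, q7}, add states in Sat(req) with some successor in Z. Already a fixed point.
Sat(E[req U r]) = {q0, q1, q2, q3, q6, q7}
Sat(EX E[req U r]) = {s : some successor in {q0, q1, q2, q3, q6, q7}} = {q0, q1, q2, q3, q5, q6}
q1 ∈ Sat(EX E[req U r]) = {q0, q1, q2, q3, q5, q6}, so the formula holds at q1.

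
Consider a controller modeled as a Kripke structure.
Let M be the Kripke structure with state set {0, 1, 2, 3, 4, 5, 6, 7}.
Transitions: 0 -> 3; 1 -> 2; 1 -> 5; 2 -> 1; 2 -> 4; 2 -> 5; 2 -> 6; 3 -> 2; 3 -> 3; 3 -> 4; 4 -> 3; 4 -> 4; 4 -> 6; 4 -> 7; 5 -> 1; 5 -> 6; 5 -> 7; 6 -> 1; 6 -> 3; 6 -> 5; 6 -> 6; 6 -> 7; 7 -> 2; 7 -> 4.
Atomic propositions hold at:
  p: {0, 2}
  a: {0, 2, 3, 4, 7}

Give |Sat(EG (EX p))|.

1

Sat(EX p) = {s : some successor in {0, 2}} = {1, 3, 7}
EG (EX p): greatest fixpoint, start Z0 = {1, 3, 7}, keep only states in Sat with some successor in Z. Z1 = {3}; fixed.
Sat(EG (EX p)) = {3}
|Sat(EG (EX p))| = |{3}| = 1.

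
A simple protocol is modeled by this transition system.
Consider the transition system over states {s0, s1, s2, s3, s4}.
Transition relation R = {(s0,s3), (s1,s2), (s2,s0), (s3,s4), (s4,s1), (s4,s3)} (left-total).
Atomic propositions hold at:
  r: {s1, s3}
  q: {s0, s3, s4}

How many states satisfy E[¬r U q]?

Sat(¬r) = {s0, s2, s4}
E[¬r U q]: least fixpoint, start Z0 = Sat(q) = {s0, s3, s4}, add states in Sat(¬r) with some successor in Z. Z1 = {s0, s2, s3, s4}; fixed.
Sat(E[¬r U q]) = {s0, s2, s3, s4}
|Sat(E[¬r U q])| = |{s0, s2, s3, s4}| = 4.

4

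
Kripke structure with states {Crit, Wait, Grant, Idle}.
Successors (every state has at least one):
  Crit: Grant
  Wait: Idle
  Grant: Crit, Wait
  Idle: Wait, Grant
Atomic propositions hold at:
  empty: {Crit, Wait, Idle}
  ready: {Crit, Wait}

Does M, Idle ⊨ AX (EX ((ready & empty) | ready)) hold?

Sat(ready & empty) = {Crit, Wait}
Sat((ready & empty) | ready) = {Crit, Wait}
Sat(EX ((ready & empty) | ready)) = {s : some successor in {Crit, Wait}} = {Grant, Idle}
Sat(AX (EX ((ready & empty) | ready))) = {s : every successor in {Grant, Idle}} = {Crit, Wait}
Idle ∉ Sat(AX (EX ((ready & empty) | ready))) = {Crit, Wait}, so the formula does not hold at Idle.

No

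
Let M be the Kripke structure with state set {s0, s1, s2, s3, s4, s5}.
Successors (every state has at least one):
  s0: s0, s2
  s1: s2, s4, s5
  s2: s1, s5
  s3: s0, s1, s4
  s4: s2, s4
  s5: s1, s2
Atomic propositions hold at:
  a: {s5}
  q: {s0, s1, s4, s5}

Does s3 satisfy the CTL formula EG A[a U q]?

A[a U q]: least fixpoint, start Z0 = Sat(q) = {s0, s1, s4, s5}, add states in Sat(a) with every successor in Z. Already a fixed point.
Sat(A[a U q]) = {s0, s1, s4, s5}
EG A[a U q]: greatest fixpoint, start Z0 = {s0, s1, s4, s5}, keep only states in Sat with some successor in Z. Already a fixed point.
Sat(EG A[a U q]) = {s0, s1, s4, s5}
s3 ∉ Sat(EG A[a U q]) = {s0, s1, s4, s5}, so the formula does not hold at s3.

No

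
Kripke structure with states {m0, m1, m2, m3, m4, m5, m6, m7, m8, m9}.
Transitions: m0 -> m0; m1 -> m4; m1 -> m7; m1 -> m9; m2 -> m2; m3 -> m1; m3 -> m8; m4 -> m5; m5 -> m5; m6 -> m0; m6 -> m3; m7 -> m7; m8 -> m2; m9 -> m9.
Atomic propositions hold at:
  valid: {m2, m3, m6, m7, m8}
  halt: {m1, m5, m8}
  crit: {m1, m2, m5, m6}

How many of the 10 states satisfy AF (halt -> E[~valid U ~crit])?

9

Sat(~valid) = {m0, m1, m4, m5, m9}
Sat(~crit) = {m0, m3, m4, m7, m8, m9}
E[~valid U ~crit]: least fixpoint, start Z0 = Sat(~crit) = {m0, m3, m4, m7, m8, m9}, add states in Sat(~valid) with some successor in Z. Z1 = {m0, m1, m3, m4, m7, m8, m9}; fixed.
Sat(E[~valid U ~crit]) = {m0, m1, m3, m4, m7, m8, m9}
Sat(halt -> E[~valid U ~crit]) = {m0, m1, m2, m3, m4, m6, m7, m8, m9}
AF (halt -> E[~valid U ~crit]): least fixpoint, start Z0 = {m0, m1, m2, m3, m4, m6, m7, m8, m9}, add states with every successor in Z. Already a fixed point.
Sat(AF (halt -> E[~valid U ~crit])) = {m0, m1, m2, m3, m4, m6, m7, m8, m9}
|Sat(AF (halt -> E[~valid U ~crit]))| = |{m0, m1, m2, m3, m4, m6, m7, m8, m9}| = 9.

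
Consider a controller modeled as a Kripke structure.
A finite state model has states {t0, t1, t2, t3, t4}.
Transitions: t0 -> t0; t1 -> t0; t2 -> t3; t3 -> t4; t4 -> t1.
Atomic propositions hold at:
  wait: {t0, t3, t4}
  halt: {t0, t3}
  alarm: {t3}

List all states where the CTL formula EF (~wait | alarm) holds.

{t1, t2, t3, t4}

Sat(~wait) = {t1, t2}
Sat(~wait | alarm) = {t1, t2, t3}
EF (~wait | alarm): least fixpoint, start Z0 = {t1, t2, t3}, add states with some successor in Z. Z1 = {t1, t2, t3, t4}; fixed.
Sat(EF (~wait | alarm)) = {t1, t2, t3, t4}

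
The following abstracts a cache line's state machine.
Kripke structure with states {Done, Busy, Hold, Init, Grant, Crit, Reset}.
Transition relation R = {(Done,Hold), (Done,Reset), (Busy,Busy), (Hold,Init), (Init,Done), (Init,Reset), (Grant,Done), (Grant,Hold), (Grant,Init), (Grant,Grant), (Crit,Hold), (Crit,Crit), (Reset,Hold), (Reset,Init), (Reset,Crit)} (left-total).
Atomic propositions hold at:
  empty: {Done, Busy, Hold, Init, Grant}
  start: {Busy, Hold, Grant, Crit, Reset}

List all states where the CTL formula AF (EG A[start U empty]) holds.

A[start U empty]: least fixpoint, start Z0 = Sat(empty) = {Done, Busy, Hold, Init, Grant}, add states in Sat(start) with every successor in Z. Already a fixed point.
Sat(A[start U empty]) = {Done, Busy, Hold, Init, Grant}
EG A[start U empty]: greatest fixpoint, start Z0 = {Done, Busy, Hold, Init, Grant}, keep only states in Sat with some successor in Z. Already a fixed point.
Sat(EG A[start U empty]) = {Done, Busy, Hold, Init, Grant}
AF (EG A[start U empty]): least fixpoint, start Z0 = {Done, Busy, Hold, Init, Grant}, add states with every successor in Z. Already a fixed point.
Sat(AF (EG A[start U empty])) = {Done, Busy, Hold, Init, Grant}

{Done, Busy, Hold, Init, Grant}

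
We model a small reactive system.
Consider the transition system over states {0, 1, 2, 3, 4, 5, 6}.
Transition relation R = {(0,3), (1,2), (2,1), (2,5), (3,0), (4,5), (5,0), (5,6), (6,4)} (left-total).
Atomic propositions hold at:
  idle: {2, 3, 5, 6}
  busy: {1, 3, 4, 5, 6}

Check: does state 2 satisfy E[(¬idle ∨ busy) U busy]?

Sat(¬idle) = {0, 1, 4}
Sat(¬idle ∨ busy) = {0, 1, 3, 4, 5, 6}
E[(¬idle ∨ busy) U busy]: least fixpoint, start Z0 = Sat(busy) = {1, 3, 4, 5, 6}, add states in Sat(¬idle ∨ busy) with some successor in Z. Z1 = {0, 1, 3, 4, 5, 6}; fixed.
Sat(E[(¬idle ∨ busy) U busy]) = {0, 1, 3, 4, 5, 6}
2 ∉ Sat(E[(¬idle ∨ busy) U busy]) = {0, 1, 3, 4, 5, 6}, so the formula does not hold at 2.

No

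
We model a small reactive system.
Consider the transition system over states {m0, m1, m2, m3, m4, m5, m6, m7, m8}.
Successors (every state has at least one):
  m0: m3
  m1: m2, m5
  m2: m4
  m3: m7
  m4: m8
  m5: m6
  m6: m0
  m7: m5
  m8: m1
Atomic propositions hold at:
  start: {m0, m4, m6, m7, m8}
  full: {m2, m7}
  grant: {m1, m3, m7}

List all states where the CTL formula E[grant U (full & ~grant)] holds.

Sat(~grant) = {m0, m2, m4, m5, m6, m8}
Sat(full & ~grant) = {m2}
E[grant U (full & ~grant)]: least fixpoint, start Z0 = Sat((full & ~grant)) = {m2}, add states in Sat(grant) with some successor in Z. Z1 = {m1, m2}; fixed.
Sat(E[grant U (full & ~grant)]) = {m1, m2}

{m1, m2}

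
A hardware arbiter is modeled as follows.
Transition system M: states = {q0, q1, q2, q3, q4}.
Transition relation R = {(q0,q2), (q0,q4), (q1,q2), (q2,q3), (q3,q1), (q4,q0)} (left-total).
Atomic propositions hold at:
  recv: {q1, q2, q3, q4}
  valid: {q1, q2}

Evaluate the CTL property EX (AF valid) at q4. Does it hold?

AF valid: least fixpoint, start Z0 = {q1, q2}, add states with every successor in Z. Z1 = {q1, q2, q3}; fixed.
Sat(AF valid) = {q1, q2, q3}
Sat(EX (AF valid)) = {s : some successor in {q1, q2, q3}} = {q0, q1, q2, q3}
q4 ∉ Sat(EX (AF valid)) = {q0, q1, q2, q3}, so the formula does not hold at q4.

No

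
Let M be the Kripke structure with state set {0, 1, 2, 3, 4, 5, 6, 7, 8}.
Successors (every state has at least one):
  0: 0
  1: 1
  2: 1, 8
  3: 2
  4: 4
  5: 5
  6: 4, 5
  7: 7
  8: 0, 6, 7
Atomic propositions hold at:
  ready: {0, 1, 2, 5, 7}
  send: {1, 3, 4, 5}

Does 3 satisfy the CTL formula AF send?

AF send: least fixpoint, start Z0 = {1, 3, 4, 5}, add states with every successor in Z. Z1 = {1, 3, 4, 5, 6}; fixed.
Sat(AF send) = {1, 3, 4, 5, 6}
3 ∈ Sat(AF send) = {1, 3, 4, 5, 6}, so the formula holds at 3.

Yes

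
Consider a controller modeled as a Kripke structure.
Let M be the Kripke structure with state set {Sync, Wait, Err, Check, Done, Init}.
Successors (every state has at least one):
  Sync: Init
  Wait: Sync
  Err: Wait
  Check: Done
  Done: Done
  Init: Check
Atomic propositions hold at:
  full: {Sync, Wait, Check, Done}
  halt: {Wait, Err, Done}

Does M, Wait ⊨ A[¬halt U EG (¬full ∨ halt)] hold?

No

Sat(¬halt) = {Sync, Check, Init}
Sat(¬full) = {Err, Init}
Sat(¬full ∨ halt) = {Wait, Err, Done, Init}
EG (¬full ∨ halt): greatest fixpoint, start Z0 = {Wait, Err, Done, Init}, keep only states in Sat with some successor in Z. Z1 = {Err, Done}; Z2 = {Done}; fixed.
Sat(EG (¬full ∨ halt)) = {Done}
A[¬halt U EG (¬full ∨ halt)]: least fixpoint, start Z0 = Sat(EG (¬full ∨ halt)) = {Done}, add states in Sat(¬halt) with every successor in Z. Z1 = {Check, Done}; Z2 = {Check, Done, Init}; Z3 = {Sync, Check, Done, Init}; fixed.
Sat(A[¬halt U EG (¬full ∨ halt)]) = {Sync, Check, Done, Init}
Wait ∉ Sat(A[¬halt U EG (¬full ∨ halt)]) = {Sync, Check, Done, Init}, so the formula does not hold at Wait.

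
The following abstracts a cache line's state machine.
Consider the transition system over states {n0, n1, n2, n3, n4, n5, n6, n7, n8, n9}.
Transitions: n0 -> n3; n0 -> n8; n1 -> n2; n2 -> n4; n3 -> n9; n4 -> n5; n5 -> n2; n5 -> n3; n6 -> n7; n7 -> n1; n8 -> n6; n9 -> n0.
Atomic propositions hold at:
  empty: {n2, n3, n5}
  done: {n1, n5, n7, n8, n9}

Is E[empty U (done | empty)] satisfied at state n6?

Sat(done | empty) = {n1, n2, n3, n5, n7, n8, n9}
E[empty U (done | empty)]: least fixpoint, start Z0 = Sat((done | empty)) = {n1, n2, n3, n5, n7, n8, n9}, add states in Sat(empty) with some successor in Z. Already a fixed point.
Sat(E[empty U (done | empty)]) = {n1, n2, n3, n5, n7, n8, n9}
n6 ∉ Sat(E[empty U (done | empty)]) = {n1, n2, n3, n5, n7, n8, n9}, so the formula does not hold at n6.

No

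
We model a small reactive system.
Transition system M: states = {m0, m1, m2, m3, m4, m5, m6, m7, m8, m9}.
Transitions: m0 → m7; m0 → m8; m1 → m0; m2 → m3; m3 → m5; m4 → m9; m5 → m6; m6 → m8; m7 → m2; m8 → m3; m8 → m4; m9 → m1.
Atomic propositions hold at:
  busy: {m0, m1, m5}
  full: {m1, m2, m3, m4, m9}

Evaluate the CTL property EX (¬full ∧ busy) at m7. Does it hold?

Sat(¬full) = {m0, m5, m6, m7, m8}
Sat(¬full ∧ busy) = {m0, m5}
Sat(EX (¬full ∧ busy)) = {s : some successor in {m0, m5}} = {m1, m3}
m7 ∉ Sat(EX (¬full ∧ busy)) = {m1, m3}, so the formula does not hold at m7.

No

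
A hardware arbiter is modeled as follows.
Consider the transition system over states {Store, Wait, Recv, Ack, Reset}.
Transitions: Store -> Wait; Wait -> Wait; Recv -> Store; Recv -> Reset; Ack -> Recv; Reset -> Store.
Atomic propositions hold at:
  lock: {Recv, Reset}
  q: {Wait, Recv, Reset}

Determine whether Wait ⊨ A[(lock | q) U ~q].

Sat(lock | q) = {Wait, Recv, Reset}
Sat(~q) = {Store, Ack}
A[(lock | q) U ~q]: least fixpoint, start Z0 = Sat(~q) = {Store, Ack}, add states in Sat(lock | q) with every successor in Z. Z1 = {Store, Ack, Reset}; Z2 = {Store, Recv, Ack, Reset}; fixed.
Sat(A[(lock | q) U ~q]) = {Store, Recv, Ack, Reset}
Wait ∉ Sat(A[(lock | q) U ~q]) = {Store, Recv, Ack, Reset}, so the formula does not hold at Wait.

No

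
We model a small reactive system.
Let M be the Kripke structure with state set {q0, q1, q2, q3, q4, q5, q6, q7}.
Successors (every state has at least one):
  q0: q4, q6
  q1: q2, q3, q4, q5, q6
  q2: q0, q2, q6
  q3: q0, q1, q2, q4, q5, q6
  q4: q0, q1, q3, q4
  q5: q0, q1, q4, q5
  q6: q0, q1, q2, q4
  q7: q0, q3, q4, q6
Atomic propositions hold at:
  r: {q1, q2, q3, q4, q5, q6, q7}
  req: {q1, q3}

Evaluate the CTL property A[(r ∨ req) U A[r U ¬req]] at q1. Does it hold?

No

Sat(r ∨ req) = {q1, q2, q3, q4, q5, q6, q7}
Sat(¬req) = {q0, q2, q4, q5, q6, q7}
A[r U ¬req]: least fixpoint, start Z0 = Sat(¬req) = {q0, q2, q4, q5, q6, q7}, add states in Sat(r) with every successor in Z. Already a fixed point.
Sat(A[r U ¬req]) = {q0, q2, q4, q5, q6, q7}
A[(r ∨ req) U A[r U ¬req]]: least fixpoint, start Z0 = Sat(A[r U ¬req]) = {q0, q2, q4, q5, q6, q7}, add states in Sat(r ∨ req) with every successor in Z. Already a fixed point.
Sat(A[(r ∨ req) U A[r U ¬req]]) = {q0, q2, q4, q5, q6, q7}
q1 ∉ Sat(A[(r ∨ req) U A[r U ¬req]]) = {q0, q2, q4, q5, q6, q7}, so the formula does not hold at q1.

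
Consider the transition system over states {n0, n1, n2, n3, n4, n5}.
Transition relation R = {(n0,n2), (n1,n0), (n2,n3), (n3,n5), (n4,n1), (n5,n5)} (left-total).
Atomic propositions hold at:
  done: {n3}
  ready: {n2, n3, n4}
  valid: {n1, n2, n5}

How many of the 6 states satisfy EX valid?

4

Sat(EX valid) = {s : some successor in {n1, n2, n5}} = {n0, n3, n4, n5}
|Sat(EX valid)| = |{n0, n3, n4, n5}| = 4.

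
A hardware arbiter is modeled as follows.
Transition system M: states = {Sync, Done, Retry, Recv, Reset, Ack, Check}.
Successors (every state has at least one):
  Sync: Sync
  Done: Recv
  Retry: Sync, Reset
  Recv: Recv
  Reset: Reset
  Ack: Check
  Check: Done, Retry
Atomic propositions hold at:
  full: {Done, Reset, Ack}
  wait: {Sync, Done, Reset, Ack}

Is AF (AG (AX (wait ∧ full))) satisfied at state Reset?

Sat(wait ∧ full) = {Done, Reset, Ack}
Sat(AX (wait ∧ full)) = {s : every successor in {Done, Reset, Ack}} = {Reset}
AG (AX (wait ∧ full)): greatest fixpoint, start Z0 = {Reset}, keep only states in Sat with every successor in Z. Already a fixed point.
Sat(AG (AX (wait ∧ full))) = {Reset}
AF (AG (AX (wait ∧ full))): least fixpoint, start Z0 = {Reset}, add states with every successor in Z. Already a fixed point.
Sat(AF (AG (AX (wait ∧ full)))) = {Reset}
Reset ∈ Sat(AF (AG (AX (wait ∧ full)))) = {Reset}, so the formula holds at Reset.

Yes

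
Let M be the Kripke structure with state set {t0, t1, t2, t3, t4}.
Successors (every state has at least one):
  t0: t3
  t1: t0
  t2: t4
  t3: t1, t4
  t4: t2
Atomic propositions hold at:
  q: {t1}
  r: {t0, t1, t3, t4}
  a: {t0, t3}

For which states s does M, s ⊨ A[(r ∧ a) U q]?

{t1}

Sat(r ∧ a) = {t0, t3}
A[(r ∧ a) U q]: least fixpoint, start Z0 = Sat(q) = {t1}, add states in Sat(r ∧ a) with every successor in Z. Already a fixed point.
Sat(A[(r ∧ a) U q]) = {t1}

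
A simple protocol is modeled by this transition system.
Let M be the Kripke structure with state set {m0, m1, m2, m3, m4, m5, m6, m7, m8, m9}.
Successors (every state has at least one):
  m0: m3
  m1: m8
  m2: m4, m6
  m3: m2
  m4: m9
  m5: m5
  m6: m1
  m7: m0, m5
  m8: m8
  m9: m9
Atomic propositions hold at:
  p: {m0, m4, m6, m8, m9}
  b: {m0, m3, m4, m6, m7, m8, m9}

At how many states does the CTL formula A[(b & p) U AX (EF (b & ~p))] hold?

Sat(b & p) = {m0, m4, m6, m8, m9}
Sat(~p) = {m1, m2, m3, m5, m7}
Sat(b & ~p) = {m3, m7}
EF (b & ~p): least fixpoint, start Z0 = {m3, m7}, add states with some successor in Z. Z1 = {m0, m3, m7}; fixed.
Sat(EF (b & ~p)) = {m0, m3, m7}
Sat(AX (EF (b & ~p))) = {s : every successor in {m0, m3, m7}} = {m0}
A[(b & p) U AX (EF (b & ~p))]: least fixpoint, start Z0 = Sat(AX (EF (b & ~p))) = {m0}, add states in Sat(b & p) with every successor in Z. Already a fixed point.
Sat(A[(b & p) U AX (EF (b & ~p))]) = {m0}
|Sat(A[(b & p) U AX (EF (b & ~p))])| = |{m0}| = 1.

1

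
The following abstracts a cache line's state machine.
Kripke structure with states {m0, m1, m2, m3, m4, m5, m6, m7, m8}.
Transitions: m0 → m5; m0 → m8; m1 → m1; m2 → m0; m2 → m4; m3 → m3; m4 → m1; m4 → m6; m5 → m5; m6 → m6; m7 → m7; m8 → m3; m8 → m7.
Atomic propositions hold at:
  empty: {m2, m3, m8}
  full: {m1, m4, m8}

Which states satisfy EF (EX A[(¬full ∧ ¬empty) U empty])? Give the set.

{m0, m2, m3, m8}

Sat(¬full) = {m0, m2, m3, m5, m6, m7}
Sat(¬empty) = {m0, m1, m4, m5, m6, m7}
Sat(¬full ∧ ¬empty) = {m0, m5, m6, m7}
A[(¬full ∧ ¬empty) U empty]: least fixpoint, start Z0 = Sat(empty) = {m2, m3, m8}, add states in Sat(¬full ∧ ¬empty) with every successor in Z. Already a fixed point.
Sat(A[(¬full ∧ ¬empty) U empty]) = {m2, m3, m8}
Sat(EX A[(¬full ∧ ¬empty) U empty]) = {s : some successor in {m2, m3, m8}} = {m0, m3, m8}
EF (EX A[(¬full ∧ ¬empty) U empty]): least fixpoint, start Z0 = {m0, m3, m8}, add states with some successor in Z. Z1 = {m0, m2, m3, m8}; fixed.
Sat(EF (EX A[(¬full ∧ ¬empty) U empty])) = {m0, m2, m3, m8}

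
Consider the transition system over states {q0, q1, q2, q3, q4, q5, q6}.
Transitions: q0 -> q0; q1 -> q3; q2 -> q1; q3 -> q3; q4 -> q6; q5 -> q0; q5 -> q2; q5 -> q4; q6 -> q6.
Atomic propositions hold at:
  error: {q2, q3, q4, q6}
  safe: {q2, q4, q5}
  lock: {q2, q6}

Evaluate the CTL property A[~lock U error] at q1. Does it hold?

Yes

Sat(~lock) = {q0, q1, q3, q4, q5}
A[~lock U error]: least fixpoint, start Z0 = Sat(error) = {q2, q3, q4, q6}, add states in Sat(~lock) with every successor in Z. Z1 = {q1, q2, q3, q4, q6}; fixed.
Sat(A[~lock U error]) = {q1, q2, q3, q4, q6}
q1 ∈ Sat(A[~lock U error]) = {q1, q2, q3, q4, q6}, so the formula holds at q1.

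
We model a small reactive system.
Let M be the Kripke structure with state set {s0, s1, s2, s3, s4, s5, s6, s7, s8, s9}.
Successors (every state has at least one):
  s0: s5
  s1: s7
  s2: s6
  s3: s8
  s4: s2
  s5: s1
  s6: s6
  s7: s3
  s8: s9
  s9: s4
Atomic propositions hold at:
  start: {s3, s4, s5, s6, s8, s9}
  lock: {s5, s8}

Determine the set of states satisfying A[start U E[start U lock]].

{s3, s5, s8}

E[start U lock]: least fixpoint, start Z0 = Sat(lock) = {s5, s8}, add states in Sat(start) with some successor in Z. Z1 = {s3, s5, s8}; fixed.
Sat(E[start U lock]) = {s3, s5, s8}
A[start U E[start U lock]]: least fixpoint, start Z0 = Sat(E[start U lock]) = {s3, s5, s8}, add states in Sat(start) with every successor in Z. Already a fixed point.
Sat(A[start U E[start U lock]]) = {s3, s5, s8}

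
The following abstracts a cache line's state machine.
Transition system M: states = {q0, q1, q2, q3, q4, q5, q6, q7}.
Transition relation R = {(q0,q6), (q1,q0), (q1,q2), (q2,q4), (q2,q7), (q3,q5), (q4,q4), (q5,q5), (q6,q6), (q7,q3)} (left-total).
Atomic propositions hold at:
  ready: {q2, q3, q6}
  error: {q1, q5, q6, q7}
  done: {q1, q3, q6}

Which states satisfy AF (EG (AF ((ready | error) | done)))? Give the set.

{q0, q1, q2, q3, q5, q6, q7}

Sat(ready | error) = {q1, q2, q3, q5, q6, q7}
Sat((ready | error) | done) = {q1, q2, q3, q5, q6, q7}
AF ((ready | error) | done): least fixpoint, start Z0 = {q1, q2, q3, q5, q6, q7}, add states with every successor in Z. Z1 = {q0, q1, q2, q3, q5, q6, q7}; fixed.
Sat(AF ((ready | error) | done)) = {q0, q1, q2, q3, q5, q6, q7}
EG (AF ((ready | error) | done)): greatest fixpoint, start Z0 = {q0, q1, q2, q3, q5, q6, q7}, keep only states in Sat with some successor in Z. Already a fixed point.
Sat(EG (AF ((ready | error) | done))) = {q0, q1, q2, q3, q5, q6, q7}
AF (EG (AF ((ready | error) | done))): least fixpoint, start Z0 = {q0, q1, q2, q3, q5, q6, q7}, add states with every successor in Z. Already a fixed point.
Sat(AF (EG (AF ((ready | error) | done)))) = {q0, q1, q2, q3, q5, q6, q7}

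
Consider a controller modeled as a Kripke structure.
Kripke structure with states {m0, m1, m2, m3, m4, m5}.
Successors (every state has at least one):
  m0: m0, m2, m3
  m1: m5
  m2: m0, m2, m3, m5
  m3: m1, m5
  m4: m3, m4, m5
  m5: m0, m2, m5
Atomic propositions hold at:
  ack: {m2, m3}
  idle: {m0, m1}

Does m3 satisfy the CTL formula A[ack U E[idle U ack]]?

Yes

E[idle U ack]: least fixpoint, start Z0 = Sat(ack) = {m2, m3}, add states in Sat(idle) with some successor in Z. Z1 = {m0, m2, m3}; fixed.
Sat(E[idle U ack]) = {m0, m2, m3}
A[ack U E[idle U ack]]: least fixpoint, start Z0 = Sat(E[idle U ack]) = {m0, m2, m3}, add states in Sat(ack) with every successor in Z. Already a fixed point.
Sat(A[ack U E[idle U ack]]) = {m0, m2, m3}
m3 ∈ Sat(A[ack U E[idle U ack]]) = {m0, m2, m3}, so the formula holds at m3.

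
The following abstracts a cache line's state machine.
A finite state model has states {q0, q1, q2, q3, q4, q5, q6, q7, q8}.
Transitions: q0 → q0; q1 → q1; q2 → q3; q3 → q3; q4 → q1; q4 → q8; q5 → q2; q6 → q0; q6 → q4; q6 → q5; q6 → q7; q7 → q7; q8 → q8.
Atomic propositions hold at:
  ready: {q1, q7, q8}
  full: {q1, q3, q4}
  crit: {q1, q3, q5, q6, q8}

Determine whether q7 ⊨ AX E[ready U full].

No

E[ready U full]: least fixpoint, start Z0 = Sat(full) = {q1, q3, q4}, add states in Sat(ready) with some successor in Z. Already a fixed point.
Sat(E[ready U full]) = {q1, q3, q4}
Sat(AX E[ready U full]) = {s : every successor in {q1, q3, q4}} = {q1, q2, q3}
q7 ∉ Sat(AX E[ready U full]) = {q1, q2, q3}, so the formula does not hold at q7.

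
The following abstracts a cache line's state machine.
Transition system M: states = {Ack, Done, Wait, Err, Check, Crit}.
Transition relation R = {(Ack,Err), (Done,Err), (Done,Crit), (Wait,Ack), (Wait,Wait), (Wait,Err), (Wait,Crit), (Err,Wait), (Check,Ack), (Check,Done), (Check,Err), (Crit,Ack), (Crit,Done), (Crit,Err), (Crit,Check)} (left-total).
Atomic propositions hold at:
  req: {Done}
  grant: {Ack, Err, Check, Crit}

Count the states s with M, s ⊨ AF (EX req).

2

Sat(EX req) = {s : some successor in {Done}} = {Check, Crit}
AF (EX req): least fixpoint, start Z0 = {Check, Crit}, add states with every successor in Z. Already a fixed point.
Sat(AF (EX req)) = {Check, Crit}
|Sat(AF (EX req))| = |{Check, Crit}| = 2.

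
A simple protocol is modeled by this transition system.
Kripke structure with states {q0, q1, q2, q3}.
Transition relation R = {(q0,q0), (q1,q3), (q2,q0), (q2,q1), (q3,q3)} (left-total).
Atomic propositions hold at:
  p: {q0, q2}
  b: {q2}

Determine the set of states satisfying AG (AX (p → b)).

{q1, q3}

Sat(p → b) = {q1, q2, q3}
Sat(AX (p → b)) = {s : every successor in {q1, q2, q3}} = {q1, q3}
AG (AX (p → b)): greatest fixpoint, start Z0 = {q1, q3}, keep only states in Sat with every successor in Z. Already a fixed point.
Sat(AG (AX (p → b))) = {q1, q3}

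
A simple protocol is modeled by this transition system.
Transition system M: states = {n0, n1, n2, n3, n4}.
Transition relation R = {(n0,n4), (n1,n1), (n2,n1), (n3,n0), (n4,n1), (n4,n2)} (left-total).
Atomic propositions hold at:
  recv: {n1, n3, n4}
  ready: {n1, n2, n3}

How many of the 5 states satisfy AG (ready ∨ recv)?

3

Sat(ready ∨ recv) = {n1, n2, n3, n4}
AG (ready ∨ recv): greatest fixpoint, start Z0 = {n1, n2, n3, n4}, keep only states in Sat with every successor in Z. Z1 = {n1, n2, n4}; fixed.
Sat(AG (ready ∨ recv)) = {n1, n2, n4}
|Sat(AG (ready ∨ recv))| = |{n1, n2, n4}| = 3.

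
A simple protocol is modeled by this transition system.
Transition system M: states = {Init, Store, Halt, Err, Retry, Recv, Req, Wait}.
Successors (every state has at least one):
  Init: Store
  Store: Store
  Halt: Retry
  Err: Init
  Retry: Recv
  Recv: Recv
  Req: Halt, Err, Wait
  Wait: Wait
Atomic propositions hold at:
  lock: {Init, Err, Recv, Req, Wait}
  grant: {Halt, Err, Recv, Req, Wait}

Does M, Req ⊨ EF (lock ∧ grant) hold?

Sat(lock ∧ grant) = {Err, Recv, Req, Wait}
EF (lock ∧ grant): least fixpoint, start Z0 = {Err, Recv, Req, Wait}, add states with some successor in Z. Z1 = {Err, Retry, Recv, Req, Wait}; Z2 = {Halt, Err, Retry, Recv, Req, Wait}; fixed.
Sat(EF (lock ∧ grant)) = {Halt, Err, Retry, Recv, Req, Wait}
Req ∈ Sat(EF (lock ∧ grant)) = {Halt, Err, Retry, Recv, Req, Wait}, so the formula holds at Req.

Yes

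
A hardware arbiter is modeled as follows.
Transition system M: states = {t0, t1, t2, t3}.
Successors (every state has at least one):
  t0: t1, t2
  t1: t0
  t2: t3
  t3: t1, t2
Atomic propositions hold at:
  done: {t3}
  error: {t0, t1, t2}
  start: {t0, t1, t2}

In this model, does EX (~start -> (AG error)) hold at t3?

Sat(~start) = {t3}
AG error: greatest fixpoint, start Z0 = {t0, t1, t2}, keep only states in Sat with every successor in Z. Z1 = {t0, t1}; Z2 = {t1}; Z3 = ∅; fixed.
Sat(AG error) = ∅
Sat(~start -> (AG error)) = {t0, t1, t2}
Sat(EX (~start -> (AG error))) = {s : some successor in {t0, t1, t2}} = {t0, t1, t3}
t3 ∈ Sat(EX (~start -> (AG error))) = {t0, t1, t3}, so the formula holds at t3.

Yes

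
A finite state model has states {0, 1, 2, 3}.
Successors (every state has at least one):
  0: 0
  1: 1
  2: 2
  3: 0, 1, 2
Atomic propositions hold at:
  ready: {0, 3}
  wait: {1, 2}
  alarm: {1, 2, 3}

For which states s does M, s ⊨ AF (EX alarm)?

{1, 2, 3}

Sat(EX alarm) = {s : some successor in {1, 2, 3}} = {1, 2, 3}
AF (EX alarm): least fixpoint, start Z0 = {1, 2, 3}, add states with every successor in Z. Already a fixed point.
Sat(AF (EX alarm)) = {1, 2, 3}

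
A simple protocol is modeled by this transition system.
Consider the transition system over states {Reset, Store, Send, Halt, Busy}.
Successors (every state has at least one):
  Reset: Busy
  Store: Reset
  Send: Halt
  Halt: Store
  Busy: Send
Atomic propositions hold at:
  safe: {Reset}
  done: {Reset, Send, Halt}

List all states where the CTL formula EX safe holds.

{Store}

Sat(EX safe) = {s : some successor in {Reset}} = {Store}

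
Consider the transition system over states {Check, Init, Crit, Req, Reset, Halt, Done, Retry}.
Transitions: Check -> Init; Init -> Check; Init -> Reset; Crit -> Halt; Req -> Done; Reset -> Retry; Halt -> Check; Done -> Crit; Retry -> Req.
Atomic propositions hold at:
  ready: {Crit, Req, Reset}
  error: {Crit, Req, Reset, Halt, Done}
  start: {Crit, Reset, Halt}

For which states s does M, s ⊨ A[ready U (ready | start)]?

{Crit, Req, Reset, Halt}

Sat(ready | start) = {Crit, Req, Reset, Halt}
A[ready U (ready | start)]: least fixpoint, start Z0 = Sat((ready | start)) = {Crit, Req, Reset, Halt}, add states in Sat(ready) with every successor in Z. Already a fixed point.
Sat(A[ready U (ready | start)]) = {Crit, Req, Reset, Halt}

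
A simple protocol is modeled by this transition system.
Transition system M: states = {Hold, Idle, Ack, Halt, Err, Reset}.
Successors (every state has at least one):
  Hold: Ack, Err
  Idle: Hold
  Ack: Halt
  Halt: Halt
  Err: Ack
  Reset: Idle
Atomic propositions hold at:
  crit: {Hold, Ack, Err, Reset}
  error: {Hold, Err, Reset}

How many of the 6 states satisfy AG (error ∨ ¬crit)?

1

Sat(¬crit) = {Idle, Halt}
Sat(error ∨ ¬crit) = {Hold, Idle, Halt, Err, Reset}
AG (error ∨ ¬crit): greatest fixpoint, start Z0 = {Hold, Idle, Halt, Err, Reset}, keep only states in Sat with every successor in Z. Z1 = {Idle, Halt, Reset}; Z2 = {Halt, Reset}; Z3 = {Halt}; fixed.
Sat(AG (error ∨ ¬crit)) = {Halt}
|Sat(AG (error ∨ ¬crit))| = |{Halt}| = 1.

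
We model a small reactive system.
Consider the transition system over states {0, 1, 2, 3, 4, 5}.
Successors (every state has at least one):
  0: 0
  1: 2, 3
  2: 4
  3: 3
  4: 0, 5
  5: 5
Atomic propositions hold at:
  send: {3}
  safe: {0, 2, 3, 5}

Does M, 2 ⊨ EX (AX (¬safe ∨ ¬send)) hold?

Sat(¬safe) = {1, 4}
Sat(¬send) = {0, 1, 2, 4, 5}
Sat(¬safe ∨ ¬send) = {0, 1, 2, 4, 5}
Sat(AX (¬safe ∨ ¬send)) = {s : every successor in {0, 1, 2, 4, 5}} = {0, 2, 4, 5}
Sat(EX (AX (¬safe ∨ ¬send))) = {s : some successor in {0, 2, 4, 5}} = {0, 1, 2, 4, 5}
2 ∈ Sat(EX (AX (¬safe ∨ ¬send))) = {0, 1, 2, 4, 5}, so the formula holds at 2.

Yes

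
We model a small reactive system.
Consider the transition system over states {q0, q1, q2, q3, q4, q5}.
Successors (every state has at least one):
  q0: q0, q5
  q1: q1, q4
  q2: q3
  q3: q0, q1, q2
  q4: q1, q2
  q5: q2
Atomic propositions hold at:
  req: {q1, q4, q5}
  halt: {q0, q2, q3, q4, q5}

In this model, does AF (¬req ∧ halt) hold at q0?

Sat(¬req) = {q0, q2, q3}
Sat(¬req ∧ halt) = {q0, q2, q3}
AF (¬req ∧ halt): least fixpoint, start Z0 = {q0, q2, q3}, add states with every successor in Z. Z1 = {q0, q2, q3, q5}; fixed.
Sat(AF (¬req ∧ halt)) = {q0, q2, q3, q5}
q0 ∈ Sat(AF (¬req ∧ halt)) = {q0, q2, q3, q5}, so the formula holds at q0.

Yes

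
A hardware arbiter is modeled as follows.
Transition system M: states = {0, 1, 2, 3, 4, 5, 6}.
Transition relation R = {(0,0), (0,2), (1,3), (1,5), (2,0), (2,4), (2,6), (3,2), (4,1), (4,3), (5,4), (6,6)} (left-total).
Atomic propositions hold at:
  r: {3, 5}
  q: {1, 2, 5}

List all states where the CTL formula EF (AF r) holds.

AF r: least fixpoint, start Z0 = {3, 5}, add states with every successor in Z. Z1 = {1, 3, 5}; Z2 = {1, 3, 4, 5}; fixed.
Sat(AF r) = {1, 3, 4, 5}
EF (AF r): least fixpoint, start Z0 = {1, 3, 4, 5}, add states with some successor in Z. Z1 = {1, 2, 3, 4, 5}; Z2 = {0, 1, 2, 3, 4, 5}; fixed.
Sat(EF (AF r)) = {0, 1, 2, 3, 4, 5}

{0, 1, 2, 3, 4, 5}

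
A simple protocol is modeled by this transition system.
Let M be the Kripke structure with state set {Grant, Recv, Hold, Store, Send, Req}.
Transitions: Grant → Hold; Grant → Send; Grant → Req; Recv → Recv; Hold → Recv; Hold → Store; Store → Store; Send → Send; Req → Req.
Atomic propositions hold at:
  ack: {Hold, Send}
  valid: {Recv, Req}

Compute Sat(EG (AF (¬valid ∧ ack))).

{Send}

Sat(¬valid) = {Grant, Hold, Store, Send}
Sat(¬valid ∧ ack) = {Hold, Send}
AF (¬valid ∧ ack): least fixpoint, start Z0 = {Hold, Send}, add states with every successor in Z. Already a fixed point.
Sat(AF (¬valid ∧ ack)) = {Hold, Send}
EG (AF (¬valid ∧ ack)): greatest fixpoint, start Z0 = {Hold, Send}, keep only states in Sat with some successor in Z. Z1 = {Send}; fixed.
Sat(EG (AF (¬valid ∧ ack))) = {Send}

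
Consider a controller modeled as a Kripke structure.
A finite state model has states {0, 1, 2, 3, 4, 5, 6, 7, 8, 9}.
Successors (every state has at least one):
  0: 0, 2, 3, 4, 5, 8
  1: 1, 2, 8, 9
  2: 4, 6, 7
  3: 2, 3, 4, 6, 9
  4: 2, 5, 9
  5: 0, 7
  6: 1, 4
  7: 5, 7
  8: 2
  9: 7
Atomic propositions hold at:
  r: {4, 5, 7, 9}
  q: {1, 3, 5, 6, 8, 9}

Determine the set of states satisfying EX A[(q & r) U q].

{0, 1, 2, 3, 4, 6, 7}

Sat(q & r) = {5, 9}
A[(q & r) U q]: least fixpoint, start Z0 = Sat(q) = {1, 3, 5, 6, 8, 9}, add states in Sat(q & r) with every successor in Z. Already a fixed point.
Sat(A[(q & r) U q]) = {1, 3, 5, 6, 8, 9}
Sat(EX A[(q & r) U q]) = {s : some successor in {1, 3, 5, 6, 8, 9}} = {0, 1, 2, 3, 4, 6, 7}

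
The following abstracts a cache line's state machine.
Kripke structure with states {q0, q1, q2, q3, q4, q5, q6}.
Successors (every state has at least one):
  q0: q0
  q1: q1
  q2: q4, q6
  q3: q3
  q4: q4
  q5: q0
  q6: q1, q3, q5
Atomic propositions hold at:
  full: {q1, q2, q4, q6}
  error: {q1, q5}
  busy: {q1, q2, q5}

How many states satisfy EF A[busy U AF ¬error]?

Sat(¬error) = {q0, q2, q3, q4, q6}
AF ¬error: least fixpoint, start Z0 = {q0, q2, q3, q4, q6}, add states with every successor in Z. Z1 = {q0, q2, q3, q4, q5, q6}; fixed.
Sat(AF ¬error) = {q0, q2, q3, q4, q5, q6}
A[busy U AF ¬error]: least fixpoint, start Z0 = Sat(AF ¬error) = {q0, q2, q3, q4, q5, q6}, add states in Sat(busy) with every successor in Z. Already a fixed point.
Sat(A[busy U AF ¬error]) = {q0, q2, q3, q4, q5, q6}
EF A[busy U AF ¬error]: least fixpoint, start Z0 = {q0, q2, q3, q4, q5, q6}, add states with some successor in Z. Already a fixed point.
Sat(EF A[busy U AF ¬error]) = {q0, q2, q3, q4, q5, q6}
|Sat(EF A[busy U AF ¬error])| = |{q0, q2, q3, q4, q5, q6}| = 6.

6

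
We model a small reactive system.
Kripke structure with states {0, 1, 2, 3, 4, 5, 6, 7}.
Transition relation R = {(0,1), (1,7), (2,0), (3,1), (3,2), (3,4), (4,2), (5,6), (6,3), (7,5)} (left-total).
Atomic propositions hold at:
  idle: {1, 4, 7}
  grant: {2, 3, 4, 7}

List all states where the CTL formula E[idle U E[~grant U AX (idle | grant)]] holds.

{0, 1, 3, 4, 5, 6, 7}

Sat(~grant) = {0, 1, 5, 6}
Sat(idle | grant) = {1, 2, 3, 4, 7}
Sat(AX (idle | grant)) = {s : every successor in {1, 2, 3, 4, 7}} = {0, 1, 3, 4, 6}
E[~grant U AX (idle | grant)]: least fixpoint, start Z0 = Sat(AX (idle | grant)) = {0, 1, 3, 4, 6}, add states in Sat(~grant) with some successor in Z. Z1 = {0, 1, 3, 4, 5, 6}; fixed.
Sat(E[~grant U AX (idle | grant)]) = {0, 1, 3, 4, 5, 6}
E[idle U E[~grant U AX (idle | grant)]]: least fixpoint, start Z0 = Sat(E[~grant U AX (idle | grant)]) = {0, 1, 3, 4, 5, 6}, add states in Sat(idle) with some successor in Z. Z1 = {0, 1, 3, 4, 5, 6, 7}; fixed.
Sat(E[idle U E[~grant U AX (idle | grant)]]) = {0, 1, 3, 4, 5, 6, 7}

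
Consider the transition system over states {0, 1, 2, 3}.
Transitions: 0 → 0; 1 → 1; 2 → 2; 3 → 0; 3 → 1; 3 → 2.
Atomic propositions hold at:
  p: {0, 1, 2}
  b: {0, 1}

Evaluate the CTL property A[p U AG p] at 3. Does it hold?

No

AG p: greatest fixpoint, start Z0 = {0, 1, 2}, keep only states in Sat with every successor in Z. Already a fixed point.
Sat(AG p) = {0, 1, 2}
A[p U AG p]: least fixpoint, start Z0 = Sat(AG p) = {0, 1, 2}, add states in Sat(p) with every successor in Z. Already a fixed point.
Sat(A[p U AG p]) = {0, 1, 2}
3 ∉ Sat(A[p U AG p]) = {0, 1, 2}, so the formula does not hold at 3.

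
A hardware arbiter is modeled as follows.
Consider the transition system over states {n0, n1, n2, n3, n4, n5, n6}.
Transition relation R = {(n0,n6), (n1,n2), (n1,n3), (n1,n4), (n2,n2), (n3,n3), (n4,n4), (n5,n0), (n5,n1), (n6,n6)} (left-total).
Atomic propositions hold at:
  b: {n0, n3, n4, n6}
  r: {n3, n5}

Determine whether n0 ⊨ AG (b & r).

Sat(b & r) = {n3}
AG (b & r): greatest fixpoint, start Z0 = {n3}, keep only states in Sat with every successor in Z. Already a fixed point.
Sat(AG (b & r)) = {n3}
n0 ∉ Sat(AG (b & r)) = {n3}, so the formula does not hold at n0.

No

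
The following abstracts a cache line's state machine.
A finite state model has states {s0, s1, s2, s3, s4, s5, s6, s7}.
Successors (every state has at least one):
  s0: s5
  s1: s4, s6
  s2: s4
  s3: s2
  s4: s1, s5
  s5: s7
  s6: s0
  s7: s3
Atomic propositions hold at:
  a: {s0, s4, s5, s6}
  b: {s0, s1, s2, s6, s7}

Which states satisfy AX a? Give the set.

Sat(AX a) = {s : every successor in {s0, s4, s5, s6}} = {s0, s1, s2, s6}

{s0, s1, s2, s6}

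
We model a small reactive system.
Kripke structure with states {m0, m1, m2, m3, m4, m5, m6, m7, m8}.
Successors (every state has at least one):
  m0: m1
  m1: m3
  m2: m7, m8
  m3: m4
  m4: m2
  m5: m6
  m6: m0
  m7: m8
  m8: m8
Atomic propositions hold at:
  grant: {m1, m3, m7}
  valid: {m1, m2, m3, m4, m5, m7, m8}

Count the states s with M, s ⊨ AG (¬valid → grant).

Sat(¬valid) = {m0, m6}
Sat(¬valid → grant) = {m1, m2, m3, m4, m5, m7, m8}
AG (¬valid → grant): greatest fixpoint, start Z0 = {m1, m2, m3, m4, m5, m7, m8}, keep only states in Sat with every successor in Z. Z1 = {m1, m2, m3, m4, m7, m8}; fixed.
Sat(AG (¬valid → grant)) = {m1, m2, m3, m4, m7, m8}
|Sat(AG (¬valid → grant))| = |{m1, m2, m3, m4, m7, m8}| = 6.

6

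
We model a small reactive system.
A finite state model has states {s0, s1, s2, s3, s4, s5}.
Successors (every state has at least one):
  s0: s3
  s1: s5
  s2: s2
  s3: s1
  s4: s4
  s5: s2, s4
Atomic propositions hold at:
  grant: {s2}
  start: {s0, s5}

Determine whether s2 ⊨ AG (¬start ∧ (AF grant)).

Sat(¬start) = {s1, s2, s3, s4}
AF grant: least fixpoint, start Z0 = {s2}, add states with every successor in Z. Already a fixed point.
Sat(AF grant) = {s2}
Sat(¬start ∧ (AF grant)) = {s2}
AG (¬start ∧ (AF grant)): greatest fixpoint, start Z0 = {s2}, keep only states in Sat with every successor in Z. Already a fixed point.
Sat(AG (¬start ∧ (AF grant))) = {s2}
s2 ∈ Sat(AG (¬start ∧ (AF grant))) = {s2}, so the formula holds at s2.

Yes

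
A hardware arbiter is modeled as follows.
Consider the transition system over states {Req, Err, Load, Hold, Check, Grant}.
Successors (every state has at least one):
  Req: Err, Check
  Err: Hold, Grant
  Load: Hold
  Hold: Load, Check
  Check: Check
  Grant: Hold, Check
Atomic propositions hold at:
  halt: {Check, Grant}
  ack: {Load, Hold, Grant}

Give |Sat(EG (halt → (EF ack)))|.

EF ack: least fixpoint, start Z0 = {Load, Hold, Grant}, add states with some successor in Z. Z1 = {Err, Load, Hold, Grant}; Z2 = {Req, Err, Load, Hold, Grant}; fixed.
Sat(EF ack) = {Req, Err, Load, Hold, Grant}
Sat(halt → (EF ack)) = {Req, Err, Load, Hold, Grant}
EG (halt → (EF ack)): greatest fixpoint, start Z0 = {Req, Err, Load, Hold, Grant}, keep only states in Sat with some successor in Z. Already a fixed point.
Sat(EG (halt → (EF ack))) = {Req, Err, Load, Hold, Grant}
|Sat(EG (halt → (EF ack)))| = |{Req, Err, Load, Hold, Grant}| = 5.

5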